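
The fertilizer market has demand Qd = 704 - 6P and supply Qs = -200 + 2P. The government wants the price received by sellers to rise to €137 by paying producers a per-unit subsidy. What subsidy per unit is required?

At a seller price of 137, quantity supplied is -200 + 2·137 = 74.
Buyers absorb 74 only when they pay Pb with 704 − 6·Pb = 74, i.e. Pb = 105.
s = Ps − Pb = 137 − 105 = 32.

Required subsidy s = €32 per unit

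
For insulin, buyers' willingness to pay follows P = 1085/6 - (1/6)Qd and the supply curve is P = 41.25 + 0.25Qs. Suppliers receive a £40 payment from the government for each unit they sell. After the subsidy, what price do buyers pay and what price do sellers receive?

Buyers pay £109; sellers receive £149

Pre-subsidy: 1085/6 - (1/6)Q = 41.25 + 0.25Q gives Q* = 335 and P* = 125.
With the subsidy, sellers receive Ps = Pb + 40 for each unit, where Pb is the price buyers pay.
On the curves, Pb = 1085/6 - (1/6)Q and Ps = 41.25 + 0.25Q; the wedge Ps − Pb = 40 gives 41.25 + 0.25Q − (1085/6 - (1/6)Q) = 40, so Q' = 431.
Then Pb = 1085/6 − (1/6)·431 = 109 and Ps = 41.25 + 0.25·431 = 149.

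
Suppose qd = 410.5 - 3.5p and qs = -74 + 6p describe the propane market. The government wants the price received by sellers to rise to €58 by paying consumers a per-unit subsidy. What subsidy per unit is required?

At a seller price of 58, quantity supplied is -74 + 6·58 = 274.
Buyers absorb 274 only when they pay pb with 410.5 − 3.5·pb = 274, i.e. pb = 39.
s = ps − pb = 58 − 39 = 19.

Required subsidy s = €19 per unit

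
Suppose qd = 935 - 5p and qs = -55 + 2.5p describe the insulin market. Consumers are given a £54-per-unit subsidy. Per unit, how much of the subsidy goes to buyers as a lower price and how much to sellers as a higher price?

Pre-subsidy: 935 - 5p = -55 + 2.5p gives p* = 132, q* = 275.
With the rebate, buyers effectively pay pb = ps − 54, where ps is the price sellers receive.
Demand in terms of ps becomes qd = 935 − 5(ps − 54) = 1205 - 5ps. Setting this equal to supply: 1205 - 5ps = -55 + 2.5ps, so ps = 168.
Buyers pay pb = 168 − 54 = 114; q' = -55 + 2.5·168 = 365.
Buyers' price falls by p* − pb = 132 − 114 = 18; sellers' price rises by ps − p* = 168 − 132 = 36.

Buyers gain £18 per unit; sellers gain £36 per unit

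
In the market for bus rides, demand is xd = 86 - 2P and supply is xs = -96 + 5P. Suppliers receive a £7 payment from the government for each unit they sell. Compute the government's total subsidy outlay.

Government cost = £308

Pre-subsidy: 86 - 2P = -96 + 5P gives P* = 26, x* = 34.
With the subsidy, sellers receive Ps = Pb + 7 for each unit, where Pb is the price buyers pay.
Supply in terms of Pb becomes xs = -96 + 5(Pb + 7) = -61 + 5Pb. Setting this equal to demand: 86 - 2Pb = -61 + 5Pb, so Pb = 21.
Sellers receive Ps = 21 + 7 = 28; x' = 86 − 2·21 = 44.
Government outlay = subsidy × quantity = 7 × 44 = 308.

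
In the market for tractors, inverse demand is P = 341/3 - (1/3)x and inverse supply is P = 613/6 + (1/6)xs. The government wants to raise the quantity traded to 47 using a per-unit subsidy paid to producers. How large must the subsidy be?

Required subsidy s = 12 per unit

At x = 47, from the demand curve buyers pay Pb = 341/3 − (1/3)·47 = 98; from the supply curve sellers need Ps = 613/6 + (1/6)·47 = 110.
The subsidy must fill the gap: s = Ps − Pb = 110 − 98 = 12.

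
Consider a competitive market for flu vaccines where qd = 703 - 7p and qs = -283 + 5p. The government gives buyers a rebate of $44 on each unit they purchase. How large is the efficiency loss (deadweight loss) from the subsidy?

Deadweight loss = 8470/3

Pre-subsidy: 703 - 7p = -283 + 5p gives p* = 493/6, q* = 767/6.
With the rebate, buyers effectively pay pb = ps − 44, where ps is the price sellers receive.
Demand in terms of ps becomes qd = 703 − 7(ps − 44) = 1011 - 7ps. Setting this equal to supply: 1011 - 7ps = -283 + 5ps, so ps = 647/6.
Buyers pay pb = 647/6 − 44 = 383/6; q' = -283 + 5·(647/6) = 1537/6.
The subsidy expands output by 1537/6 − 767/6 = 385/3 past the efficient level; on those units the gap between marginal cost and willingness to pay runs from 0 up to 44.
DWL = ½ × 44 × 385/3 = 8470/3.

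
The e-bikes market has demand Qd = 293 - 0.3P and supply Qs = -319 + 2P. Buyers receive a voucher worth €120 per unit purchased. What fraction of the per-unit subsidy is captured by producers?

Pre-subsidy: 293 - 0.3P = -319 + 2P gives P* = 6120/23, Q* = 4903/23.
With the rebate, buyers effectively pay Pb = Ps − 120, where Ps is the price sellers receive.
Demand in terms of Ps becomes Qd = 293 − 0.3(Ps − 120) = 329 - 0.3Ps. Setting this equal to supply: 329 - 0.3Ps = -319 + 2Ps, so Ps = 6480/23.
Buyers pay Pb = 6480/23 − 120 = 3720/23; Q' = -319 + 2·(6480/23) = 5623/23.
Buyers' price falls by P* − Pb = 6120/23 − 3720/23 = 2400/23; sellers' price rises by Ps − P* = 6480/23 − 6120/23 = 360/23.
So producers capture (360/23)/120 = 3/23 of each unit of subsidy.

Producer share = 3/23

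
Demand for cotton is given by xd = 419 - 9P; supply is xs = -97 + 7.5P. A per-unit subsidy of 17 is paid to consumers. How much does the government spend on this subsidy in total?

Pre-subsidy: 419 - 9P = -97 + 7.5P gives P* = 344/11, x* = 1513/11.
With the rebate, buyers effectively pay Pb = Ps − 17, where Ps is the price sellers receive.
Demand in terms of Ps becomes xd = 419 − 9(Ps − 17) = 572 - 9Ps. Setting this equal to supply: 572 - 9Ps = -97 + 7.5Ps, so Ps = 446/11.
Buyers pay Pb = 446/11 − 17 = 259/11; x' = -97 + 7.5·(446/11) = 2278/11.
Government outlay = subsidy × quantity = 17 × 2278/11 = 38726/11.

Government cost = 38726/11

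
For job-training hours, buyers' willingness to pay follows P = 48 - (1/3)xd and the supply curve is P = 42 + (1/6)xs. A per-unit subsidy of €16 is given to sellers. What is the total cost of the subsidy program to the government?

Pre-subsidy: 48 - (1/3)x = 42 + (1/6)x gives x* = 12 and P* = 44.
With the subsidy, sellers receive Ps = Pb + 16 for each unit, where Pb is the price buyers pay.
On the curves, Pb = 48 - (1/3)x and Ps = 42 + (1/6)x; the wedge Ps − Pb = 16 gives 42 + (1/6)x − (48 - (1/3)x) = 16, so x' = 44.
Then Pb = 48 − (1/3)·44 = 100/3 and Ps = 42 + (1/6)·44 = 148/3.
Government outlay = subsidy × quantity = 16 × 44 = 704.

Government cost = €704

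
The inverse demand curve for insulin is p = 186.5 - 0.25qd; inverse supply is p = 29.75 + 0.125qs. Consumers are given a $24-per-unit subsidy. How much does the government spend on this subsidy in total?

Government cost = $11568

Pre-subsidy: 186.5 - 0.25q = 29.75 + 0.125q gives q* = 418 and p* = 82.
With the rebate, buyers effectively pay pb = ps − 24, where ps is the price sellers receive.
On the curves, pb = 186.5 - 0.25q and ps = 29.75 + 0.125q; the wedge ps − pb = 24 gives 29.75 + 0.125q − (186.5 - 0.25q) = 24, so q' = 482.
Then pb = 186.5 − 0.25·482 = 66 and ps = 29.75 + 0.125·482 = 90.
Government outlay = subsidy × quantity = 24 × 482 = 11568.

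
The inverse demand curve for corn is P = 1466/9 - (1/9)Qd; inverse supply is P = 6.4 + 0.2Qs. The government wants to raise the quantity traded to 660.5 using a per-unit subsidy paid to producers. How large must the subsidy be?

Required subsidy s = 49 per unit

At Q = 660.5, from the demand curve buyers pay Pb = 1466/9 − (1/9)·660.5 = 89.5; from the supply curve sellers need Ps = 6.4 + 0.2·660.5 = 138.5.
The subsidy must fill the gap: s = Ps − Pb = 138.5 − 89.5 = 49.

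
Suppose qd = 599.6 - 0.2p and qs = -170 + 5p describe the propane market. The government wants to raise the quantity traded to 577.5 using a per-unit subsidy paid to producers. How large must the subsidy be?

Required subsidy s = 39 per unit

At q = 577.5, invert demand for the buyer price: pb = (599.6 − 577.5)/0.2 = 110.5; invert supply for the seller price: ps = (577.5 − (-170))/5 = 149.5.
The subsidy must fill the gap: s = ps − pb = 149.5 − 110.5 = 39.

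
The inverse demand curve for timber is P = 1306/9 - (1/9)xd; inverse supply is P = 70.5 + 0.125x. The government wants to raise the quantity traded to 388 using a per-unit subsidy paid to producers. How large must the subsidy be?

Required subsidy s = 17 per unit

At x = 388, from the demand curve buyers pay Pb = 1306/9 − (1/9)·388 = 102; from the supply curve sellers need Ps = 70.5 + 0.125·388 = 119.
The subsidy must fill the gap: s = Ps − Pb = 119 − 102 = 17.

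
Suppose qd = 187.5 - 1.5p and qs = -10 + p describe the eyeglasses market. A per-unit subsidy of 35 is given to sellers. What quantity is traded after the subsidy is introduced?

q' = 90

Pre-subsidy: 187.5 - 1.5p = -10 + p gives p* = 79, q* = 69.
With the subsidy, sellers receive ps = pb + 35 for each unit, where pb is the price buyers pay.
Supply in terms of pb becomes qs = -10 + 1(pb + 35) = 25 + pb. Setting this equal to demand: 187.5 - 1.5pb = 25 + pb, so pb = 65.
Sellers receive ps = 65 + 35 = 100; q' = 187.5 − 1.5·65 = 90.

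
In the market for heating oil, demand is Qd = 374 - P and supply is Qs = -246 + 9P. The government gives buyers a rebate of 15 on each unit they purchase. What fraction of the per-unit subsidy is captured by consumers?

Pre-subsidy: 374 - P = -246 + 9P gives P* = 62, Q* = 312.
With the rebate, buyers effectively pay Pb = Ps − 15, where Ps is the price sellers receive.
Demand in terms of Ps becomes Qd = 374 − 1(Ps − 15) = 389 - Ps. Setting this equal to supply: 389 - Ps = -246 + 9Ps, so Ps = 63.5.
Buyers pay Pb = 63.5 − 15 = 48.5; Q' = -246 + 9·63.5 = 325.5.
Buyers' price falls by P* − Pb = 62 − 48.5 = 13.5; sellers' price rises by Ps − P* = 63.5 − 62 = 1.5.
So consumers capture 13.5/15 = 0.9 of each unit of subsidy.

Consumer share = 0.9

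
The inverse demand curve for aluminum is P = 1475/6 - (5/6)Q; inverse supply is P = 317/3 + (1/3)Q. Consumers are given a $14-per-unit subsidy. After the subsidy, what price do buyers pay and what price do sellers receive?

Buyers pay 950/7; sellers receive 1048/7

Pre-subsidy: 1475/6 - (5/6)Q = 317/3 + (1/3)Q gives Q* = 841/7 and P* = 1020/7.
With the rebate, buyers effectively pay Pb = Ps − 14, where Ps is the price sellers receive.
On the curves, Pb = 1475/6 - (5/6)Q and Ps = 317/3 + (1/3)Q; the wedge Ps − Pb = 14 gives 317/3 + (1/3)Q − (1475/6 - (5/6)Q) = 14, so Q' = 925/7.
Then Pb = 1475/6 − (5/6)·(925/7) = 950/7 and Ps = 317/3 + (1/3)·(925/7) = 1048/7.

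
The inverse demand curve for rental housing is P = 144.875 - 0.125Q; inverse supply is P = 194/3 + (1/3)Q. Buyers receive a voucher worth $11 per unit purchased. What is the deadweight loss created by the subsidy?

Deadweight loss = $132

Pre-subsidy: 144.875 - 0.125Q = 194/3 + (1/3)Q gives Q* = 175 and P* = 123.
With the rebate, buyers effectively pay Pb = Ps − 11, where Ps is the price sellers receive.
On the curves, Pb = 144.875 - 0.125Q and Ps = 194/3 + (1/3)Q; the wedge Ps − Pb = 11 gives 194/3 + (1/3)Q − (144.875 - 0.125Q) = 11, so Q' = 199.
Then Pb = 144.875 − 0.125·199 = 120 and Ps = 194/3 + (1/3)·199 = 131.
The subsidy expands output by 199 − 175 = 24 past the efficient level; on those units the gap between marginal cost and willingness to pay runs from 0 up to 11.
DWL = ½ × 11 × 24 = 132.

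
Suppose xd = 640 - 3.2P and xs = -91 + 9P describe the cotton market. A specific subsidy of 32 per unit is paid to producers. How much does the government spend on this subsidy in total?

Pre-subsidy: 640 - 3.2P = -91 + 9P gives P* = 3655/61, x* = 27344/61.
With the subsidy, sellers receive Ps = Pb + 32 for each unit, where Pb is the price buyers pay.
Supply in terms of Pb becomes xs = -91 + 9(Pb + 32) = 197 + 9Pb. Setting this equal to demand: 640 - 3.2Pb = 197 + 9Pb, so Pb = 2215/61.
Sellers receive Ps = 2215/61 + 32 = 4167/61; x' = 640 − 3.2·(2215/61) = 31952/61.
Government outlay = subsidy × quantity = 32 × 31952/61 = 1022464/61.

Government cost = 1022464/61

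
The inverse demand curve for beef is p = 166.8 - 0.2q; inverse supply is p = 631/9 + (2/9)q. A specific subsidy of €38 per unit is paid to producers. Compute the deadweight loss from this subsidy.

Deadweight loss = €1710

Pre-subsidy: 166.8 - 0.2q = 631/9 + (2/9)q gives q* = 229 and p* = 121.
With the subsidy, sellers receive ps = pb + 38 for each unit, where pb is the price buyers pay.
On the curves, pb = 166.8 - 0.2q and ps = 631/9 + (2/9)q; the wedge ps − pb = 38 gives 631/9 + (2/9)q − (166.8 - 0.2q) = 38, so q' = 319.
Then pb = 166.8 − 0.2·319 = 103 and ps = 631/9 + (2/9)·319 = 141.
The subsidy expands output by 319 − 229 = 90 past the efficient level; on those units the gap between marginal cost and willingness to pay runs from 0 up to 38.
DWL = ½ × 38 × 90 = 1710.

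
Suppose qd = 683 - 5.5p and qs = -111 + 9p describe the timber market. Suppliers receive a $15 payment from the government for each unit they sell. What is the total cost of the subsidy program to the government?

Pre-subsidy: 683 - 5.5p = -111 + 9p gives p* = 1588/29, q* = 11073/29.
With the subsidy, sellers receive ps = pb + 15 for each unit, where pb is the price buyers pay.
Supply in terms of pb becomes qs = -111 + 9(pb + 15) = 24 + 9pb. Setting this equal to demand: 683 - 5.5pb = 24 + 9pb, so pb = 1318/29.
Sellers receive ps = 1318/29 + 15 = 1753/29; q' = 683 − 5.5·(1318/29) = 12558/29.
Government outlay = subsidy × quantity = 15 × 12558/29 = 188370/29.

Government cost = 188370/29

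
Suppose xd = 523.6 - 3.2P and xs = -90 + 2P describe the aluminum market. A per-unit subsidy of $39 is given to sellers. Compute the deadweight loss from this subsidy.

Deadweight loss = $936

Pre-subsidy: 523.6 - 3.2P = -90 + 2P gives P* = 118, x* = 146.
With the subsidy, sellers receive Ps = Pb + 39 for each unit, where Pb is the price buyers pay.
Supply in terms of Pb becomes xs = -90 + 2(Pb + 39) = -12 + 2Pb. Setting this equal to demand: 523.6 - 3.2Pb = -12 + 2Pb, so Pb = 103.
Sellers receive Ps = 103 + 39 = 142; x' = 523.6 − 3.2·103 = 194.
The subsidy expands output by 194 − 146 = 48 past the efficient level; on those units the gap between marginal cost and willingness to pay runs from 0 up to 39.
DWL = ½ × 39 × 48 = 936.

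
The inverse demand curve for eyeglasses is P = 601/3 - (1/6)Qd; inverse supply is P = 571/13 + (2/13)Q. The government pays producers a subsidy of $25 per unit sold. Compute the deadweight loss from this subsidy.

Pre-subsidy: 601/3 - (1/6)Q = 571/13 + (2/13)Q gives Q* = 488 and P* = 119.
With the subsidy, sellers receive Ps = Pb + 25 for each unit, where Pb is the price buyers pay.
On the curves, Pb = 601/3 - (1/6)Q and Ps = 571/13 + (2/13)Q; the wedge Ps − Pb = 25 gives 571/13 + (2/13)Q − (601/3 - (1/6)Q) = 25, so Q' = 566.
Then Pb = 601/3 − (1/6)·566 = 106 and Ps = 571/13 + (2/13)·566 = 131.
The subsidy expands output by 566 − 488 = 78 past the efficient level; on those units the gap between marginal cost and willingness to pay runs from 0 up to 25.
DWL = ½ × 25 × 78 = 975.

Deadweight loss = $975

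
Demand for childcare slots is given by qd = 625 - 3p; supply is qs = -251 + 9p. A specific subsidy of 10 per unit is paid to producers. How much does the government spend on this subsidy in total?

Pre-subsidy: 625 - 3p = -251 + 9p gives p* = 73, q* = 406.
With the subsidy, sellers receive ps = pb + 10 for each unit, where pb is the price buyers pay.
Supply in terms of pb becomes qs = -251 + 9(pb + 10) = -161 + 9pb. Setting this equal to demand: 625 - 3pb = -161 + 9pb, so pb = 65.5.
Sellers receive ps = 65.5 + 10 = 75.5; q' = 625 − 3·65.5 = 428.5.
Government outlay = subsidy × quantity = 10 × 428.5 = 4285.

Government cost = 4285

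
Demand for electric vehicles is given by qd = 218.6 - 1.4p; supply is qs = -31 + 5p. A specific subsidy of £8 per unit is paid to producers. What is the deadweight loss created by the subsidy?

Deadweight loss = £35

Pre-subsidy: 218.6 - 1.4p = -31 + 5p gives p* = 39, q* = 164.
With the subsidy, sellers receive ps = pb + 8 for each unit, where pb is the price buyers pay.
Supply in terms of pb becomes qs = -31 + 5(pb + 8) = 9 + 5pb. Setting this equal to demand: 218.6 - 1.4pb = 9 + 5pb, so pb = 32.75.
Sellers receive ps = 32.75 + 8 = 40.75; q' = 218.6 − 1.4·32.75 = 172.75.
The subsidy expands output by 172.75 − 164 = 8.75 past the efficient level; on those units the gap between marginal cost and willingness to pay runs from 0 up to 8.
DWL = ½ × 8 × 8.75 = 35.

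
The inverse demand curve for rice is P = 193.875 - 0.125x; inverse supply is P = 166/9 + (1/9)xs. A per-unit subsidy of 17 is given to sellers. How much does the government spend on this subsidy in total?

Government cost = 13855

Pre-subsidy: 193.875 - 0.125x = 166/9 + (1/9)x gives x* = 743 and P* = 101.
With the subsidy, sellers receive Ps = Pb + 17 for each unit, where Pb is the price buyers pay.
On the curves, Pb = 193.875 - 0.125x and Ps = 166/9 + (1/9)x; the wedge Ps − Pb = 17 gives 166/9 + (1/9)x − (193.875 - 0.125x) = 17, so x' = 815.
Then Pb = 193.875 − 0.125·815 = 92 and Ps = 166/9 + (1/9)·815 = 109.
Government outlay = subsidy × quantity = 17 × 815 = 13855.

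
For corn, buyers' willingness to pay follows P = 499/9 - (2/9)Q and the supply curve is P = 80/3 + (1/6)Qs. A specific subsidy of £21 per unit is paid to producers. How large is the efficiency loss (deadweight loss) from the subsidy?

Pre-subsidy: 499/9 - (2/9)Q = 80/3 + (1/6)Q gives Q* = 74 and P* = 39.
With the subsidy, sellers receive Ps = Pb + 21 for each unit, where Pb is the price buyers pay.
On the curves, Pb = 499/9 - (2/9)Q and Ps = 80/3 + (1/6)Q; the wedge Ps − Pb = 21 gives 80/3 + (1/6)Q − (499/9 - (2/9)Q) = 21, so Q' = 128.
Then Pb = 499/9 − (2/9)·128 = 27 and Ps = 80/3 + (1/6)·128 = 48.
The subsidy expands output by 128 − 74 = 54 past the efficient level; on those units the gap between marginal cost and willingness to pay runs from 0 up to 21.
DWL = ½ × 21 × 54 = 567.

Deadweight loss = £567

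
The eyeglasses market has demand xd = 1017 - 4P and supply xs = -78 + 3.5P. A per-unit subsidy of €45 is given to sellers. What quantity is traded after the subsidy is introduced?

x' = 517

Pre-subsidy: 1017 - 4P = -78 + 3.5P gives P* = 146, x* = 433.
With the subsidy, sellers receive Ps = Pb + 45 for each unit, where Pb is the price buyers pay.
Supply in terms of Pb becomes xs = -78 + 3.5(Pb + 45) = 79.5 + 3.5Pb. Setting this equal to demand: 1017 - 4Pb = 79.5 + 3.5Pb, so Pb = 125.
Sellers receive Ps = 125 + 45 = 170; x' = 1017 − 4·125 = 517.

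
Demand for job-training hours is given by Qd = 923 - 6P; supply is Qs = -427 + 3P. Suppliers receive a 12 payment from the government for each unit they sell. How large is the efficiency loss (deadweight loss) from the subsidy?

Deadweight loss = 144

Pre-subsidy: 923 - 6P = -427 + 3P gives P* = 150, Q* = 23.
With the subsidy, sellers receive Ps = Pb + 12 for each unit, where Pb is the price buyers pay.
Supply in terms of Pb becomes Qs = -427 + 3(Pb + 12) = -391 + 3Pb. Setting this equal to demand: 923 - 6Pb = -391 + 3Pb, so Pb = 146.
Sellers receive Ps = 146 + 12 = 158; Q' = 923 − 6·146 = 47.
The subsidy expands output by 47 − 23 = 24 past the efficient level; on those units the gap between marginal cost and willingness to pay runs from 0 up to 12.
DWL = ½ × 12 × 24 = 144.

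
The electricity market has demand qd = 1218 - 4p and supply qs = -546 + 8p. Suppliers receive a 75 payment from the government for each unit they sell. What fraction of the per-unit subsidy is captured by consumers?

Pre-subsidy: 1218 - 4p = -546 + 8p gives p* = 147, q* = 630.
With the subsidy, sellers receive ps = pb + 75 for each unit, where pb is the price buyers pay.
Supply in terms of pb becomes qs = -546 + 8(pb + 75) = 54 + 8pb. Setting this equal to demand: 1218 - 4pb = 54 + 8pb, so pb = 97.
Sellers receive ps = 97 + 75 = 172; q' = 1218 − 4·97 = 830.
Buyers' price falls by p* − pb = 147 − 97 = 50; sellers' price rises by ps − p* = 172 − 147 = 25.
So consumers capture 50/75 = 2/3 of each unit of subsidy.

Consumer share = 2/3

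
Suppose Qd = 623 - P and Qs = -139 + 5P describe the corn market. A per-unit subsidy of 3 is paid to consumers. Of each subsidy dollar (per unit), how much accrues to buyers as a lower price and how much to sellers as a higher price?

Pre-subsidy: 623 - P = -139 + 5P gives P* = 127, Q* = 496.
With the rebate, buyers effectively pay Pb = Ps − 3, where Ps is the price sellers receive.
Demand in terms of Ps becomes Qd = 623 − 1(Ps − 3) = 626 - Ps. Setting this equal to supply: 626 - Ps = -139 + 5Ps, so Ps = 127.5.
Buyers pay Pb = 127.5 − 3 = 124.5; Q' = -139 + 5·127.5 = 498.5.
Buyers' price falls by P* − Pb = 127 − 124.5 = 2.5; sellers' price rises by Ps − P* = 127.5 − 127 = 0.5.

Buyers gain 2.5 per unit; sellers gain 0.5 per unit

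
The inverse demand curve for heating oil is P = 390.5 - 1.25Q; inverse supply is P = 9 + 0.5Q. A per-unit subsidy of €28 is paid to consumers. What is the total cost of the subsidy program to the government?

Pre-subsidy: 390.5 - 1.25Q = 9 + 0.5Q gives Q* = 218 and P* = 118.
With the rebate, buyers effectively pay Pb = Ps − 28, where Ps is the price sellers receive.
On the curves, Pb = 390.5 - 1.25Q and Ps = 9 + 0.5Q; the wedge Ps − Pb = 28 gives 9 + 0.5Q − (390.5 - 1.25Q) = 28, so Q' = 234.
Then Pb = 390.5 − 1.25·234 = 98 and Ps = 9 + 0.5·234 = 126.
Government outlay = subsidy × quantity = 28 × 234 = 6552.

Government cost = €6552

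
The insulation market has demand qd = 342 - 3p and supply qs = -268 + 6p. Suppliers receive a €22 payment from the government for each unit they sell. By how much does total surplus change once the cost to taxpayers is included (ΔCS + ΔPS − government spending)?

Pre-subsidy: 342 - 3p = -268 + 6p gives p* = 610/9, q* = 416/3.
With the subsidy, sellers receive ps = pb + 22 for each unit, where pb is the price buyers pay.
Supply in terms of pb becomes qs = -268 + 6(pb + 22) = -136 + 6pb. Setting this equal to demand: 342 - 3pb = -136 + 6pb, so pb = 478/9.
Sellers receive ps = 478/9 + 22 = 676/9; q' = 342 − 3·(478/9) = 548/3.
ΔCS = ½(416/3 + 548/3)(610/9 − 478/9) = 21208/9; ΔPS = ½(416/3 + 548/3)(676/9 − 610/9) = 10604/9.
Government spending = 22 × 548/3 = 12056/3.
Net change = 21208/9 + 10604/9 − 12056/3 = -484. The loss equals the DWL triangle ½·22·44.

Net change in total surplus = -€484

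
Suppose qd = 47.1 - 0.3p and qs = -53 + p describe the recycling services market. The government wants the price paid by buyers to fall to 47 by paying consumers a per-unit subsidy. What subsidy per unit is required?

At a buyer price of 47, quantity demanded is 47.1 − 0.3·47 = 33.
Sellers supply 33 only when they receive ps with -53 + 1·ps = 33, i.e. ps = 86.
s = ps − pb = 86 − 47 = 39.

Required subsidy s = 39 per unit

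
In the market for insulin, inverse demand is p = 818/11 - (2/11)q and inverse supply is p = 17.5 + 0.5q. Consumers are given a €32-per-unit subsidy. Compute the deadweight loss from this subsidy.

Deadweight loss = 11264/15

Pre-subsidy: 818/11 - (2/11)q = 17.5 + 0.5q gives q* = 83.4 and p* = 59.2.
With the rebate, buyers effectively pay pb = ps − 32, where ps is the price sellers receive.
On the curves, pb = 818/11 - (2/11)q and ps = 17.5 + 0.5q; the wedge ps − pb = 32 gives 17.5 + 0.5q − (818/11 - (2/11)q) = 32, so q' = 391/3.
Then pb = 818/11 − (2/11)·(391/3) = 152/3 and ps = 17.5 + 0.5·(391/3) = 248/3.
The subsidy expands output by 391/3 − 83.4 = 704/15 past the efficient level; on those units the gap between marginal cost and willingness to pay runs from 0 up to 32.
DWL = ½ × 32 × 704/15 = 11264/15.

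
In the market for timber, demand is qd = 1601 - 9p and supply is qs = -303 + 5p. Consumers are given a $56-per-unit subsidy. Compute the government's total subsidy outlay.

Pre-subsidy: 1601 - 9p = -303 + 5p gives p* = 136, q* = 377.
With the rebate, buyers effectively pay pb = ps − 56, where ps is the price sellers receive.
Demand in terms of ps becomes qd = 1601 − 9(ps − 56) = 2105 - 9ps. Setting this equal to supply: 2105 - 9ps = -303 + 5ps, so ps = 172.
Buyers pay pb = 172 − 56 = 116; q' = -303 + 5·172 = 557.
Government outlay = subsidy × quantity = 56 × 557 = 31192.

Government cost = $31192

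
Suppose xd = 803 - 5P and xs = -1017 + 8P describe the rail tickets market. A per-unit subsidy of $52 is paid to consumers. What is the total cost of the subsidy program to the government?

Government cost = $13676

Pre-subsidy: 803 - 5P = -1017 + 8P gives P* = 140, x* = 103.
With the rebate, buyers effectively pay Pb = Ps − 52, where Ps is the price sellers receive.
Demand in terms of Ps becomes xd = 803 − 5(Ps − 52) = 1063 - 5Ps. Setting this equal to supply: 1063 - 5Ps = -1017 + 8Ps, so Ps = 160.
Buyers pay Pb = 160 − 52 = 108; x' = -1017 + 8·160 = 263.
Government outlay = subsidy × quantity = 52 × 263 = 13676.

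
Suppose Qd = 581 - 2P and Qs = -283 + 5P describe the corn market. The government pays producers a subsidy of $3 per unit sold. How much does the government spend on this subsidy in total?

Government cost = 7107/7

Pre-subsidy: 581 - 2P = -283 + 5P gives P* = 864/7, Q* = 2339/7.
With the subsidy, sellers receive Ps = Pb + 3 for each unit, where Pb is the price buyers pay.
Supply in terms of Pb becomes Qs = -283 + 5(Pb + 3) = -268 + 5Pb. Setting this equal to demand: 581 - 2Pb = -268 + 5Pb, so Pb = 849/7.
Sellers receive Ps = 849/7 + 3 = 870/7; Q' = 581 − 2·(849/7) = 2369/7.
Government outlay = subsidy × quantity = 3 × 2369/7 = 7107/7.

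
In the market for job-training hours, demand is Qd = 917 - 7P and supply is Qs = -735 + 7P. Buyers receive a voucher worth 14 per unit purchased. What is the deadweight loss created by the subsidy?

Deadweight loss = 343

Pre-subsidy: 917 - 7P = -735 + 7P gives P* = 118, Q* = 91.
With the rebate, buyers effectively pay Pb = Ps − 14, where Ps is the price sellers receive.
Demand in terms of Ps becomes Qd = 917 − 7(Ps − 14) = 1015 - 7Ps. Setting this equal to supply: 1015 - 7Ps = -735 + 7Ps, so Ps = 125.
Buyers pay Pb = 125 − 14 = 111; Q' = -735 + 7·125 = 140.
The subsidy expands output by 140 − 91 = 49 past the efficient level; on those units the gap between marginal cost and willingness to pay runs from 0 up to 14.
DWL = ½ × 14 × 49 = 343.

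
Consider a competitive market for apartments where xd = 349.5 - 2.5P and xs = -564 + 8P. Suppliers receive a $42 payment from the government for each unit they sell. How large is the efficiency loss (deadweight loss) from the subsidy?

Deadweight loss = $1680

Pre-subsidy: 349.5 - 2.5P = -564 + 8P gives P* = 87, x* = 132.
With the subsidy, sellers receive Ps = Pb + 42 for each unit, where Pb is the price buyers pay.
Supply in terms of Pb becomes xs = -564 + 8(Pb + 42) = -228 + 8Pb. Setting this equal to demand: 349.5 - 2.5Pb = -228 + 8Pb, so Pb = 55.
Sellers receive Ps = 55 + 42 = 97; x' = 349.5 − 2.5·55 = 212.
The subsidy expands output by 212 − 132 = 80 past the efficient level; on those units the gap between marginal cost and willingness to pay runs from 0 up to 42.
DWL = ½ × 42 × 80 = 1680.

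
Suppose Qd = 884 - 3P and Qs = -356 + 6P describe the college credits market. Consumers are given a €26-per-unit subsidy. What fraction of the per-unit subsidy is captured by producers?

Pre-subsidy: 884 - 3P = -356 + 6P gives P* = 1240/9, Q* = 1412/3.
With the rebate, buyers effectively pay Pb = Ps − 26, where Ps is the price sellers receive.
Demand in terms of Ps becomes Qd = 884 − 3(Ps − 26) = 962 - 3Ps. Setting this equal to supply: 962 - 3Ps = -356 + 6Ps, so Ps = 1318/9.
Buyers pay Pb = 1318/9 − 26 = 1084/9; Q' = -356 + 6·(1318/9) = 1568/3.
Buyers' price falls by P* − Pb = 1240/9 − 1084/9 = 52/3; sellers' price rises by Ps − P* = 1318/9 − 1240/9 = 26/3.
So producers capture (26/3)/26 = 1/3 of each unit of subsidy.

Producer share = 1/3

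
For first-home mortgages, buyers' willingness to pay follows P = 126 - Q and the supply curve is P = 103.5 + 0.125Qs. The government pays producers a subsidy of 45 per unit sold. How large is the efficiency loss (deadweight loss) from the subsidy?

Pre-subsidy: 126 - Q = 103.5 + 0.125Q gives Q* = 20 and P* = 106.
With the subsidy, sellers receive Ps = Pb + 45 for each unit, where Pb is the price buyers pay.
On the curves, Pb = 126 - Q and Ps = 103.5 + 0.125Q; the wedge Ps − Pb = 45 gives 103.5 + 0.125Q − (126 - Q) = 45, so Q' = 60.
Then Pb = 126 − 1·60 = 66 and Ps = 103.5 + 0.125·60 = 111.
The subsidy expands output by 60 − 20 = 40 past the efficient level; on those units the gap between marginal cost and willingness to pay runs from 0 up to 45.
DWL = ½ × 45 × 40 = 900.

Deadweight loss = 900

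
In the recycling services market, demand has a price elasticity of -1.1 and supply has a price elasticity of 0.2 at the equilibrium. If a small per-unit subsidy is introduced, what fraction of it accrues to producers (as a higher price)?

Producer share = 11/13

For a small subsidy around the equilibrium, the benefit split depends on the relative slopes, which at a point are proportional to the elasticities.
Buyer share = εs/(εs + |εd|) = 0.2/(0.2 + 1.1) = 2/13; seller share = |εd|/(εs + |εd|) = 11/13.
So producers capture 11/13 of the subsidy.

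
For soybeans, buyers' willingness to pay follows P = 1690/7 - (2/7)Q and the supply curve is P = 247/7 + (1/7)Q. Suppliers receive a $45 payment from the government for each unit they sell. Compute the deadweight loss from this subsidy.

Pre-subsidy: 1690/7 - (2/7)Q = 247/7 + (1/7)Q gives Q* = 481 and P* = 104.
With the subsidy, sellers receive Ps = Pb + 45 for each unit, where Pb is the price buyers pay.
On the curves, Pb = 1690/7 - (2/7)Q and Ps = 247/7 + (1/7)Q; the wedge Ps − Pb = 45 gives 247/7 + (1/7)Q − (1690/7 - (2/7)Q) = 45, so Q' = 586.
Then Pb = 1690/7 − (2/7)·586 = 74 and Ps = 247/7 + (1/7)·586 = 119.
The subsidy expands output by 586 − 481 = 105 past the efficient level; on those units the gap between marginal cost and willingness to pay runs from 0 up to 45.
DWL = ½ × 45 × 105 = 2362.5.

Deadweight loss = $2362.5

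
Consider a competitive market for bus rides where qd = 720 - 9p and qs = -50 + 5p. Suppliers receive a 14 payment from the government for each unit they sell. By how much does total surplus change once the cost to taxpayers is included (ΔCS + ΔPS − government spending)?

Pre-subsidy: 720 - 9p = -50 + 5p gives p* = 55, q* = 225.
With the subsidy, sellers receive ps = pb + 14 for each unit, where pb is the price buyers pay.
Supply in terms of pb becomes qs = -50 + 5(pb + 14) = 20 + 5pb. Setting this equal to demand: 720 - 9pb = 20 + 5pb, so pb = 50.
Sellers receive ps = 50 + 14 = 64; q' = 720 − 9·50 = 270.
ΔCS = ½(225 + 270)(55 − 50) = 1237.5; ΔPS = ½(225 + 270)(64 − 55) = 2227.5.
Government spending = 14 × 270 = 3780.
Net change = 1237.5 + 2227.5 − 3780 = -315. The loss equals the DWL triangle ½·14·45.

Net change in total surplus = -315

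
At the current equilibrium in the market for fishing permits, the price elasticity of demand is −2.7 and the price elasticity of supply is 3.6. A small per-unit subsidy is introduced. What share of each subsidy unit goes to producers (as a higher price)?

For a small subsidy around the equilibrium, the benefit split depends on the relative slopes, which at a point are proportional to the elasticities.
Buyer share = εs/(εs + |εd|) = 3.6/(3.6 + 2.7) = 4/7; seller share = |εd|/(εs + |εd|) = 3/7.
So producers capture 3/7 of the subsidy.

Producer share = 3/7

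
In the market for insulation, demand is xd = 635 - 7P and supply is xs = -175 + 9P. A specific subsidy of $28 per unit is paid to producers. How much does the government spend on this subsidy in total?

Government cost = $10944.5

Pre-subsidy: 635 - 7P = -175 + 9P gives P* = 50.625, x* = 280.625.
With the subsidy, sellers receive Ps = Pb + 28 for each unit, where Pb is the price buyers pay.
Supply in terms of Pb becomes xs = -175 + 9(Pb + 28) = 77 + 9Pb. Setting this equal to demand: 635 - 7Pb = 77 + 9Pb, so Pb = 34.875.
Sellers receive Ps = 34.875 + 28 = 62.875; x' = 635 − 7·34.875 = 390.875.
Government outlay = subsidy × quantity = 28 × 390.875 = 10944.5.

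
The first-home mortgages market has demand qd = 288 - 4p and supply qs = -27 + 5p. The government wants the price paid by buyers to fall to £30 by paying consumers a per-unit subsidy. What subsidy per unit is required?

Required subsidy s = £9 per unit

At a buyer price of 30, quantity demanded is 288 − 4·30 = 168.
Sellers supply 168 only when they receive ps with -27 + 5·ps = 168, i.e. ps = 39.
s = ps − pb = 39 − 30 = 9.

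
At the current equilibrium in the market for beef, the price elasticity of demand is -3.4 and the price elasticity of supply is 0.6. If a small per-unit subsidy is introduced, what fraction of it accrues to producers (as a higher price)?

Producer share = 0.85

For a small subsidy around the equilibrium, the benefit split depends on the relative slopes, which at a point are proportional to the elasticities.
Buyer share = εs/(εs + |εd|) = 0.6/(0.6 + 3.4) = 0.15; seller share = |εd|/(εs + |εd|) = 0.85.
So producers capture 0.85 of the subsidy.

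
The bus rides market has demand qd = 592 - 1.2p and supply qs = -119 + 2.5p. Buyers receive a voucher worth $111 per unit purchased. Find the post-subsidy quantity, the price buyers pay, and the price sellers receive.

q' = 16702/37; buyers pay 4335/37; sellers receive 8442/37

Pre-subsidy: 592 - 1.2p = -119 + 2.5p gives p* = 7110/37, q* = 13372/37.
With the rebate, buyers effectively pay pb = ps − 111, where ps is the price sellers receive.
Demand in terms of ps becomes qd = 592 − 1.2(ps − 111) = 725.2 - 1.2ps. Setting this equal to supply: 725.2 - 1.2ps = -119 + 2.5ps, so ps = 8442/37.
Buyers pay pb = 8442/37 − 111 = 4335/37; q' = -119 + 2.5·(8442/37) = 16702/37.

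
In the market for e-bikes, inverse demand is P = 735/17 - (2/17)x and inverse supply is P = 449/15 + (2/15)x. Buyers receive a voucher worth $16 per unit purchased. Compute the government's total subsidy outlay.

Government cost = $1868

Pre-subsidy: 735/17 - (2/17)x = 449/15 + (2/15)x gives x* = 53 and P* = 37.
With the rebate, buyers effectively pay Pb = Ps − 16, where Ps is the price sellers receive.
On the curves, Pb = 735/17 - (2/17)x and Ps = 449/15 + (2/15)x; the wedge Ps − Pb = 16 gives 449/15 + (2/15)x − (735/17 - (2/17)x) = 16, so x' = 116.75.
Then Pb = 735/17 − (2/17)·116.75 = 29.5 and Ps = 449/15 + (2/15)·116.75 = 45.5.
Government outlay = subsidy × quantity = 16 × 116.75 = 1868.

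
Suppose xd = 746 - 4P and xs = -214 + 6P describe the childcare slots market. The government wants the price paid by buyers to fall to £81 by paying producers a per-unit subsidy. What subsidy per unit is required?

Required subsidy s = £25 per unit

At a buyer price of 81, quantity demanded is 746 − 4·81 = 422.
Sellers supply 422 only when they receive Ps with -214 + 6·Ps = 422, i.e. Ps = 106.
s = Ps − Pb = 106 − 81 = 25.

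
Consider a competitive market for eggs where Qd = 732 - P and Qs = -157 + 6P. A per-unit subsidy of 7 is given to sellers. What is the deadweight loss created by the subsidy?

Pre-subsidy: 732 - P = -157 + 6P gives P* = 127, Q* = 605.
With the subsidy, sellers receive Ps = Pb + 7 for each unit, where Pb is the price buyers pay.
Supply in terms of Pb becomes Qs = -157 + 6(Pb + 7) = -115 + 6Pb. Setting this equal to demand: 732 - Pb = -115 + 6Pb, so Pb = 121.
Sellers receive Ps = 121 + 7 = 128; Q' = 732 − 1·121 = 611.
The subsidy expands output by 611 − 605 = 6 past the efficient level; on those units the gap between marginal cost and willingness to pay runs from 0 up to 7.
DWL = ½ × 7 × 6 = 21.

Deadweight loss = 21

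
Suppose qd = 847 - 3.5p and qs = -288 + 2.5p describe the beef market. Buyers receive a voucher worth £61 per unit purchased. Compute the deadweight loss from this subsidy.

Deadweight loss = 130235/48

Pre-subsidy: 847 - 3.5p = -288 + 2.5p gives p* = 1135/6, q* = 2219/12.
With the rebate, buyers effectively pay pb = ps − 61, where ps is the price sellers receive.
Demand in terms of ps becomes qd = 847 − 3.5(ps − 61) = 1060.5 - 3.5ps. Setting this equal to supply: 1060.5 - 3.5ps = -288 + 2.5ps, so ps = 224.75.
Buyers pay pb = 224.75 − 61 = 163.75; q' = -288 + 2.5·224.75 = 273.875.
The subsidy expands output by 273.875 − 2219/12 = 2135/24 past the efficient level; on those units the gap between marginal cost and willingness to pay runs from 0 up to 61.
DWL = ½ × 61 × 2135/24 = 130235/48.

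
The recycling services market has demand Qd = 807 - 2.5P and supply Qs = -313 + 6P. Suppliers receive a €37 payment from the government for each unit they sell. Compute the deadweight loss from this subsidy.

Pre-subsidy: 807 - 2.5P = -313 + 6P gives P* = 2240/17, Q* = 8119/17.
With the subsidy, sellers receive Ps = Pb + 37 for each unit, where Pb is the price buyers pay.
Supply in terms of Pb becomes Qs = -313 + 6(Pb + 37) = -91 + 6Pb. Setting this equal to demand: 807 - 2.5Pb = -91 + 6Pb, so Pb = 1796/17.
Sellers receive Ps = 1796/17 + 37 = 2425/17; Q' = 807 − 2.5·(1796/17) = 9229/17.
The subsidy expands output by 9229/17 − 8119/17 = 1110/17 past the efficient level; on those units the gap between marginal cost and willingness to pay runs from 0 up to 37.
DWL = ½ × 37 × 1110/17 = 20535/17.

Deadweight loss = 20535/17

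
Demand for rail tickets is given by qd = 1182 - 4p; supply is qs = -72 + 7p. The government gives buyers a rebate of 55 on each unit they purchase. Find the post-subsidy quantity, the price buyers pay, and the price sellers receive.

Pre-subsidy: 1182 - 4p = -72 + 7p gives p* = 114, q* = 726.
With the rebate, buyers effectively pay pb = ps − 55, where ps is the price sellers receive.
Demand in terms of ps becomes qd = 1182 − 4(ps − 55) = 1402 - 4ps. Setting this equal to supply: 1402 - 4ps = -72 + 7ps, so ps = 134.
Buyers pay pb = 134 − 55 = 79; q' = -72 + 7·134 = 866.

q' = 866; buyers pay 79; sellers receive 134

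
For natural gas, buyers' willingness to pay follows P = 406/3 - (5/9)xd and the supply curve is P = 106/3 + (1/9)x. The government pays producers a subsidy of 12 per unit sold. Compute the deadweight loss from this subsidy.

Deadweight loss = 108

Pre-subsidy: 406/3 - (5/9)x = 106/3 + (1/9)x gives x* = 150 and P* = 52.
With the subsidy, sellers receive Ps = Pb + 12 for each unit, where Pb is the price buyers pay.
On the curves, Pb = 406/3 - (5/9)x and Ps = 106/3 + (1/9)x; the wedge Ps − Pb = 12 gives 106/3 + (1/9)x − (406/3 - (5/9)x) = 12, so x' = 168.
Then Pb = 406/3 − (5/9)·168 = 42 and Ps = 106/3 + (1/9)·168 = 54.
The subsidy expands output by 168 − 150 = 18 past the efficient level; on those units the gap between marginal cost and willingness to pay runs from 0 up to 12.
DWL = ½ × 12 × 18 = 108.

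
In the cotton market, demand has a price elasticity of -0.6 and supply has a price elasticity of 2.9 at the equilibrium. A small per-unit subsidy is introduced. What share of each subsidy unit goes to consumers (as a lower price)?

Consumer share = 29/35

For a small subsidy around the equilibrium, the benefit split depends on the relative slopes, which at a point are proportional to the elasticities.
Buyer share = εs/(εs + |εd|) = 2.9/(2.9 + 0.6) = 29/35; seller share = |εd|/(εs + |εd|) = 6/35.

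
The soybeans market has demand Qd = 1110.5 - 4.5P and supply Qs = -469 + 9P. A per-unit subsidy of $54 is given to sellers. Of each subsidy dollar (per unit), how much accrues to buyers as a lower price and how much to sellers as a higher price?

Pre-subsidy: 1110.5 - 4.5P = -469 + 9P gives P* = 117, Q* = 584.
With the subsidy, sellers receive Ps = Pb + 54 for each unit, where Pb is the price buyers pay.
Supply in terms of Pb becomes Qs = -469 + 9(Pb + 54) = 17 + 9Pb. Setting this equal to demand: 1110.5 - 4.5Pb = 17 + 9Pb, so Pb = 81.
Sellers receive Ps = 81 + 54 = 135; Q' = 1110.5 − 4.5·81 = 746.
Buyers' price falls by P* − Pb = 117 − 81 = 36; sellers' price rises by Ps − P* = 135 − 117 = 18.

Buyers gain $36 per unit; sellers gain $18 per unit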